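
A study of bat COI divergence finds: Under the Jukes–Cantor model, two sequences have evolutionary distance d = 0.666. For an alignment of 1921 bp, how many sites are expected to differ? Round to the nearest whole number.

848

Invert JC69: p = (3/4)(1 − e^(−4d/3)) = 0.75 × (1 − e^(-0.888)) = 0.75 × (1 − 0.411478) = 0.441392.
Expected differing sites = pL ≈ 0.441392 × 1921 = 847.914032 ≈ 848.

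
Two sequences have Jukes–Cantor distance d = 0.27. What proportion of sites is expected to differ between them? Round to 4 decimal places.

0.2267

p = (3/4)(1 − e^(−4d/3)) = 0.75 × (1 − e^(-0.36)) = 0.75 × (1 − 0.697676) = 0.226743.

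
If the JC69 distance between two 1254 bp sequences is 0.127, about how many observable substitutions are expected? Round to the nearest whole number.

Invert JC69: p = (3/4)(1 − e^(−4d/3)) = 0.75 × (1 − e^(-0.169333)) = 0.75 × (1 − 0.844228) = 0.116829.
Expected differing sites = pL ≈ 0.116829 × 1254 = 146.503566 ≈ 147.

147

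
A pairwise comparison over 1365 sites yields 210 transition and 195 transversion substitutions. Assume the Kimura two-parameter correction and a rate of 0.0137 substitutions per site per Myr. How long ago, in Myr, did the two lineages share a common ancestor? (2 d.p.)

P = 210/1365 ≈ 0.153846 and Q = 195/1365 ≈ 0.142857.
Under the Kimura two-parameter model, d = −½ ln(1 − 2P − Q) − ¼ ln(1 − 2Q).
1 − 2P − Q = 0.549451, giving −½ ln(0.549451) = 0.299418.
1 − 2Q = 0.714286, giving −¼ ln(0.714286) = 0.084118.
d = 0.299418 + 0.084118 = 0.383536.
Under a molecular clock d = 2μt, so t = d/(2μ) = 0.383536 / (2 × 0.0137) = 14.00 Myr.

14.00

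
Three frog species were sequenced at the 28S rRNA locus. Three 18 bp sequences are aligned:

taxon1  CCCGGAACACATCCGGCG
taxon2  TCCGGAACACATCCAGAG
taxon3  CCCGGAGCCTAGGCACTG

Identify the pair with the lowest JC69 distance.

taxon1 and taxon2

taxon1–taxon2: 3/18 differ, p = 0.167, d = 0.188.
taxon1–taxon3: 8/18 differ, p = 0.444, d = 0.673.
taxon2–taxon3: 8/18 differ, p = 0.444, d = 0.673.
The smallest distance is between taxon1 and taxon2.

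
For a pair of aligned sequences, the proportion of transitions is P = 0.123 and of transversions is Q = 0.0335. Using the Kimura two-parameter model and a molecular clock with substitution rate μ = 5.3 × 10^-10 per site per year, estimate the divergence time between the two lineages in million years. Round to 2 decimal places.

170.98

Under the Kimura two-parameter model, d = −½ ln(1 − 2P − Q) − ¼ ln(1 − 2Q).
1 − 2P − Q = 0.7205, giving −½ ln(0.7205) = 0.163905.
1 − 2Q = 0.933, giving −¼ ln(0.933) = 0.017338.
d = 0.163905 + 0.017338 = 0.181243.
Under a molecular clock d = 2μt, so t = d/(2μ) = 0.181243 / (2 × 5.3 × 10^-10) = 170.98 million years.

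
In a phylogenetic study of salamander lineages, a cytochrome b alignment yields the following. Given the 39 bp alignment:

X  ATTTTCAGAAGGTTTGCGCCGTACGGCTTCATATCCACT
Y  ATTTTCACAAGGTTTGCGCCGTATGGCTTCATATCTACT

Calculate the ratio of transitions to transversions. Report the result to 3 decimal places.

Transitions are A↔G and C↔T; transversions are all other mismatches.
Transitions: 2. Transversions: 1.
R = 2/1 = 2.000.

2.000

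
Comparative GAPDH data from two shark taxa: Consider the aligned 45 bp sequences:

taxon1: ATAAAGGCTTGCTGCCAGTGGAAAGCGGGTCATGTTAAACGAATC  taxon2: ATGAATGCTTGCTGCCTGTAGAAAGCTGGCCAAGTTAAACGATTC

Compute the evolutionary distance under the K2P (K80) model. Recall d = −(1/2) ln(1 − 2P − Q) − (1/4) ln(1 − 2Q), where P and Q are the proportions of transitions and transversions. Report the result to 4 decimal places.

Of 45 sites, 3 differences are transitions and 5 are transversions, so P = 3/45 ≈ 0.066667 and Q = 5/45 ≈ 0.111111.
Under the Kimura two-parameter model, d = −½ ln(1 − 2P − Q) − ¼ ln(1 − 2Q).
1 − 2P − Q = 0.755555, giving −½ ln(0.755555) = 0.140151.
1 − 2Q = 0.777778, giving −¼ ln(0.777778) = 0.062829.
d = 0.140151 + 0.062829 = 0.202980.

0.2030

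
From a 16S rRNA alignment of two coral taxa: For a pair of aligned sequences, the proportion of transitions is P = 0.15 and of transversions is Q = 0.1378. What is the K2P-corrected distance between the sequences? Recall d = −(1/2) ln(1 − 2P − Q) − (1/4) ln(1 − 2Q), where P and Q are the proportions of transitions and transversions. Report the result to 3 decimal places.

0.369

Under the Kimura two-parameter model, d = −½ ln(1 − 2P − Q) − ¼ ln(1 − 2Q).
1 − 2P − Q = 0.5622, giving −½ ln(0.5622) = 0.287949.
1 − 2Q = 0.7244, giving −¼ ln(0.7244) = 0.080603.
d = 0.287949 + 0.080603 = 0.368552.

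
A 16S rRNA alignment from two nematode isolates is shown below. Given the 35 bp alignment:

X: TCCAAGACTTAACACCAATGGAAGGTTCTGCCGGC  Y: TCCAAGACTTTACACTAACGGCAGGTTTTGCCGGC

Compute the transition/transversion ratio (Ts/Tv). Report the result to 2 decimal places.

1.50

Transitions are A↔G and C↔T; transversions are all other mismatches.
Transitions: 3. Transversions: 2.
R = 3/2 = 1.50.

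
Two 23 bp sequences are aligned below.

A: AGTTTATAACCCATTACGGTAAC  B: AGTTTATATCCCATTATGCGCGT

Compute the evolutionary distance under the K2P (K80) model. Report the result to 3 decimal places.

0.392

Of 23 sites, 3 differences are transitions and 4 are transversions, so P = 3/23 ≈ 0.130435 and Q = 4/23 ≈ 0.173913.
Under the Kimura two-parameter model, d = −½ ln(1 − 2P − Q) − ¼ ln(1 − 2Q).
1 − 2P − Q = 0.565217, giving −½ ln(0.565217) = 0.285273.
1 − 2Q = 0.652174, giving −¼ ln(0.652174) = 0.106861.
d = 0.285273 + 0.106861 = 0.392134.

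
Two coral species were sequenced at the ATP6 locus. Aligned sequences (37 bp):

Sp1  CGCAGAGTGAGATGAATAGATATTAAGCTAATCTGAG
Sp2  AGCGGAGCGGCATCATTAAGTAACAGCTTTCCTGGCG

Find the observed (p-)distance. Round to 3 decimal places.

The sequences differ at 20 of 37 positions.
p = 20/37 = 0.540540… ≈ 0.541 (to 3 d.p.).

0.541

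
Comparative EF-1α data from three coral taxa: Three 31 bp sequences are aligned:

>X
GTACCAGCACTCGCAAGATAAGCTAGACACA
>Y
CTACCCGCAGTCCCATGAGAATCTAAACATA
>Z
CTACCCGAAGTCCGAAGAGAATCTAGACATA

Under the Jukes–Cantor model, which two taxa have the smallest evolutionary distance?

X–Y: 9/31 differ, p = 0.290, d = 0.367.
X–Z: 9/31 differ, p = 0.290, d = 0.367.
Y–Z: 4/31 differ, p = 0.129, d = 0.142.
The smallest distance is between Y and Z.

Y and Z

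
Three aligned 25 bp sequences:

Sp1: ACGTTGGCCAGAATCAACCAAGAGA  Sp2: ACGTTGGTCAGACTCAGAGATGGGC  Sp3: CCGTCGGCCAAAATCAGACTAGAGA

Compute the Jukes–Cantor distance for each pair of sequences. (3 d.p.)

d(Sp1,Sp2) = 0.417, d(Sp1,Sp3) = 0.289, d(Sp2,Sp3) = 0.572

Sp1–Sp2: 8/25 sites differ → p = 0.32, d = −0.75 ln(1 − 0.426667) = 0.417216 ≈ 0.417.
Sp1–Sp3: 6/25 sites differ → p = 0.24, d = −0.75 ln(1 − 0.32) = 0.289247 ≈ 0.289.
Sp2–Sp3: 10/25 sites differ → p = 0.4, d = −0.75 ln(1 − 0.533333) = 0.571605 ≈ 0.572.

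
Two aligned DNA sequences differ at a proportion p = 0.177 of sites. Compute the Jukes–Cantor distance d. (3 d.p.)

0.202

d = −(3/4) ln(1 − 4p/3) = −0.75 ln(1 − 0.236) = −0.75 ln(0.764)
  = −0.75 × (-0.269187) = 0.201890 substitutions/site.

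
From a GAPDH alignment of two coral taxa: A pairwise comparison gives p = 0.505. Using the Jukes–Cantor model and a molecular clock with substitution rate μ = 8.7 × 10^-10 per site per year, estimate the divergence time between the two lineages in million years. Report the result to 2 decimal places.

482.25

d = −(3/4) ln(1 − 4p/3) = −0.75 ln(1 − 0.673333) = −0.75 ln(0.326667)
  = −0.75 × (-1.118814) = 0.839111 substitutions/site.
Under a molecular clock d = 2μt, so t = d/(2μ) = 0.839111 / (2 × 8.7 × 10^-10) = 482.25 million years.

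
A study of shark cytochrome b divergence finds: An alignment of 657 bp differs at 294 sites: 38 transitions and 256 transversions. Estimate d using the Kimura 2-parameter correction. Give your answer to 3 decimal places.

0.730

P = 38/657 ≈ 0.057839 and Q = 256/657 ≈ 0.38965.
Under the Kimura two-parameter model, d = −½ ln(1 − 2P − Q) − ¼ ln(1 − 2Q).
1 − 2P − Q = 0.494672, giving −½ ln(0.494672) = 0.351930.
1 − 2Q = 0.2207, giving −¼ ln(0.2207) = 0.377738.
d = 0.351930 + 0.377738 = 0.729668.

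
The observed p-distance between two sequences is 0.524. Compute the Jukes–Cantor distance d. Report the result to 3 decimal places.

d = −(3/4) ln(1 − 4p/3) = −0.75 ln(1 − 0.698667) = −0.75 ln(0.301333)
  = −0.75 × (-1.199539) = 0.899654 substitutions/site.

0.900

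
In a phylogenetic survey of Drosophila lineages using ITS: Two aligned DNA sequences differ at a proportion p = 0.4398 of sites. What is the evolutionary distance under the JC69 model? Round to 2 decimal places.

0.66

d = −(3/4) ln(1 − 4p/3) = −0.75 ln(1 − 0.5864) = −0.75 ln(0.4136)
  = −0.75 × (-0.882856) = 0.662142 substitutions/site.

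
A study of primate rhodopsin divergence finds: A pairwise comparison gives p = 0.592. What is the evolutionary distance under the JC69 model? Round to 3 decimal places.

1.168

d = −(3/4) ln(1 − 4p/3) = −0.75 ln(1 − 0.789333) = −0.75 ln(0.210667)
  = −0.75 × (-1.557477) = 1.168108 substitutions/site.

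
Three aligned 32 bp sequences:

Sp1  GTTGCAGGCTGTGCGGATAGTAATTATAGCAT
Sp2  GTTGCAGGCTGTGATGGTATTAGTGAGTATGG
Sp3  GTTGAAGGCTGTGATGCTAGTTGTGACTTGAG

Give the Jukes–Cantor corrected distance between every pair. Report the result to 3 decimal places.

d(Sp1,Sp2) = 0.520, d(Sp1,Sp3) = 0.520, d(Sp2,Sp3) = 0.304

Sp1–Sp2: 12/32 sites differ → p = 0.375, d = −0.75 ln(1 − 0.5) = 0.519860 ≈ 0.520.
Sp1–Sp3: 12/32 sites differ → p = 0.375, d = −0.75 ln(1 − 0.5) = 0.519860 ≈ 0.520.
Sp2–Sp3: 8/32 sites differ → p = 0.25, d = −0.75 ln(1 − 0.333333) = 0.304098 ≈ 0.304.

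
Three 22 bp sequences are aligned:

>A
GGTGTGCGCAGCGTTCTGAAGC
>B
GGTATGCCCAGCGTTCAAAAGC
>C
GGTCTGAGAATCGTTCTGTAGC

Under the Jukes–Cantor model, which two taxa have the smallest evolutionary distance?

A and B

A–B: 4/22 differ, p = 0.182, d = 0.208.
A–C: 5/22 differ, p = 0.227, d = 0.271.
B–C: 8/22 differ, p = 0.364, d = 0.497.
The smallest distance is between A and B.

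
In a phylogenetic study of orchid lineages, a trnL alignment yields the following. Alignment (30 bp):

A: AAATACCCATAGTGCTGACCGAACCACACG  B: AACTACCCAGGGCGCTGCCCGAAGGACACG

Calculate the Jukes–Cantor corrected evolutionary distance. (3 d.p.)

0.280

The sequences differ at 7 of 30 sites (3, 10, 11, 13, 18, 24, 25), so p = 7/30 ≈ 0.233333.
d = −(3/4) ln(1 − 4p/3) = −0.75 ln(1 − 0.311111) = −0.75 ln(0.688889)
  = −0.75 × (-0.372675) = 0.279506 substitutions/site.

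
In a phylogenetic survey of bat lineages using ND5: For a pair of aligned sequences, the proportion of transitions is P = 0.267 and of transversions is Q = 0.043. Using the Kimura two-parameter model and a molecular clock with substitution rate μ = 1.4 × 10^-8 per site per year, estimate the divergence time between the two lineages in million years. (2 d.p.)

16.17

Under the Kimura two-parameter model, d = −½ ln(1 − 2P − Q) − ¼ ln(1 − 2Q).
1 − 2P − Q = 0.423, giving −½ ln(0.423) = 0.430192.
1 − 2Q = 0.914, giving −¼ ln(0.914) = 0.022481.
d = 0.430192 + 0.022481 = 0.452673.
Under a molecular clock d = 2μt, so t = d/(2μ) = 0.452673 / (2 × 1.4 × 10^-8) = 16.17 million years.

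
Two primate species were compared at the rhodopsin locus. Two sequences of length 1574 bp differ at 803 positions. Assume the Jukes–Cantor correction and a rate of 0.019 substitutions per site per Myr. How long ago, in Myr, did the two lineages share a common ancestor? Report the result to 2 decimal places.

p = 803/1574 ≈ 0.510165.
d = −(3/4) ln(1 − 4p/3) = −0.75 ln(1 − 0.68022) = −0.75 ln(0.31978)
  = −0.75 × (-1.140122) = 0.855092 substitutions/site.
Under a molecular clock d = 2μt, so t = d/(2μ) = 0.855092 / (2 × 0.019) = 22.50 Myr.

22.50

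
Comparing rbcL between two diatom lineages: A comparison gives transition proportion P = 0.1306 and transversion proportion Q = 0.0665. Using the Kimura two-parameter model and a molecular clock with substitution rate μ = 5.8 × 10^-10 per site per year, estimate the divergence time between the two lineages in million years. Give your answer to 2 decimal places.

Under the Kimura two-parameter model, d = −½ ln(1 − 2P − Q) − ¼ ln(1 − 2Q).
1 − 2P − Q = 0.6723, giving −½ ln(0.6723) = 0.198525.
1 − 2Q = 0.867, giving −¼ ln(0.867) = 0.035679.
d = 0.198525 + 0.035679 = 0.234204.
Under a molecular clock d = 2μt, so t = d/(2μ) = 0.234204 / (2 × 5.8 × 10^-10) = 201.90 million years.

201.90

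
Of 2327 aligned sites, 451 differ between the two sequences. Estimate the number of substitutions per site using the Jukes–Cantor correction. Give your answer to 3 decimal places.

p = 451/2327 ≈ 0.193812.
d = −(3/4) ln(1 − 4p/3) = −0.75 ln(1 − 0.258416) = −0.75 ln(0.741584)
  = −0.75 × (-0.298967) = 0.224225 substitutions/site.

0.224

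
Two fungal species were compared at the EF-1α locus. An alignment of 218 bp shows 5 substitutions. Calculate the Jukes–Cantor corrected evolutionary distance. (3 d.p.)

p = 5/218 ≈ 0.022936.
d = −(3/4) ln(1 − 4p/3) = −0.75 ln(1 − 0.030581) = −0.75 ln(0.969419)
  = −0.75 × (-0.031058) = 0.023294 substitutions/site.

0.023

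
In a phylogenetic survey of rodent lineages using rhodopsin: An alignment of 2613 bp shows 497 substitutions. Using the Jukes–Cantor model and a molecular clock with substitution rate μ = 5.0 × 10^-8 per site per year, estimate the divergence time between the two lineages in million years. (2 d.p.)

2.19

p = 497/2613 ≈ 0.190203.
d = −(3/4) ln(1 − 4p/3) = −0.75 ln(1 − 0.253604) = −0.75 ln(0.746396)
  = −0.75 × (-0.292499) = 0.219374 substitutions/site.
Under a molecular clock d = 2μt, so t = d/(2μ) = 0.219374 / (2 × 5.0 × 10^-8) = 2.19 million years.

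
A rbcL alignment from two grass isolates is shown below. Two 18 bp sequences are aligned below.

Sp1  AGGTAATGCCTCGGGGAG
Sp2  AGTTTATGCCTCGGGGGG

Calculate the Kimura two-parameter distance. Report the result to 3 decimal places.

Of 18 sites, 1 differences are transitions and 2 are transversions, so P = 1/18 ≈ 0.055556 and Q = 2/18 ≈ 0.111111.
Under the Kimura two-parameter model, d = −½ ln(1 − 2P − Q) − ¼ ln(1 − 2Q).
1 − 2P − Q = 0.777777, giving −½ ln(0.777777) = 0.125658.
1 − 2Q = 0.777778, giving −¼ ln(0.777778) = 0.062829.
d = 0.125658 + 0.062829 = 0.188487.

0.188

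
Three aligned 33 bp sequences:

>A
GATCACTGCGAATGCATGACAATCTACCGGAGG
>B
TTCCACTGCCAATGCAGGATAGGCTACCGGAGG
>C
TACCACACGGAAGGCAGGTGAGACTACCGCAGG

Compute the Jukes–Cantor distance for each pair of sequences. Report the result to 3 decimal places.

A–B: 8/33 sites differ → p ≈ 0.242424, d = −0.75 ln(1 − 0.323232) = 0.292820 ≈ 0.293.
A–C: 12/33 sites differ → p ≈ 0.363636, d = −0.75 ln(1 − 0.484848) = 0.497470 ≈ 0.497.
B–C: 10/33 sites differ → p ≈ 0.30303, d = −0.75 ln(1 − 0.40404) = 0.388186 ≈ 0.388.

d(A,B) = 0.293, d(A,C) = 0.497, d(B,C) = 0.388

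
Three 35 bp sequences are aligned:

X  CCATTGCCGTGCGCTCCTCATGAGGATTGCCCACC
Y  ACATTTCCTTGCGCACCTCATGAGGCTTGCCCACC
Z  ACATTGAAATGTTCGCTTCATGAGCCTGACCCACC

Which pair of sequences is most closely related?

X–Y: 5/35 differ, p = 0.143, d = 0.158.
X–Z: 12/35 differ, p = 0.343, d = 0.458.
Y–Z: 11/35 differ, p = 0.314, d = 0.407.
The smallest distance is between X and Y.

X and Y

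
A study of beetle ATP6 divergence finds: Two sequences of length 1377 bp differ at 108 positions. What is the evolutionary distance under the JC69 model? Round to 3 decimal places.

0.083

p = 108/1377 ≈ 0.078431.
d = −(3/4) ln(1 − 4p/3) = −0.75 ln(1 − 0.104575) = −0.75 ln(0.895425)
  = −0.75 × (-0.110457) = 0.082843 substitutions/site.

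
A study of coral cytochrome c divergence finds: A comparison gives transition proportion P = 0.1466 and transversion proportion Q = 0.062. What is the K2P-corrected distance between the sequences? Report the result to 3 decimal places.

Under the Kimura two-parameter model, d = −½ ln(1 − 2P − Q) − ¼ ln(1 − 2Q).
1 − 2P − Q = 0.6448, giving −½ ln(0.6448) = 0.219408.
1 − 2Q = 0.876, giving −¼ ln(0.876) = 0.033097.
d = 0.219408 + 0.033097 = 0.252505.

0.253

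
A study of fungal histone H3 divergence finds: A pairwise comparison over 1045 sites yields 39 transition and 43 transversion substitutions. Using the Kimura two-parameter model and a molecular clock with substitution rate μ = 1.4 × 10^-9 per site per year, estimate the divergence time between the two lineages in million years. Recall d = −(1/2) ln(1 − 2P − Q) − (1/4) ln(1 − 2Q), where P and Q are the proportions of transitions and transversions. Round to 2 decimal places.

P = 39/1045 ≈ 0.037321 and Q = 43/1045 ≈ 0.041148.
Under the Kimura two-parameter model, d = −½ ln(1 − 2P − Q) − ¼ ln(1 − 2Q).
1 − 2P − Q = 0.88421, giving −½ ln(0.88421) = 0.061530.
1 − 2Q = 0.917704, giving −¼ ln(0.917704) = 0.021470.
d = 0.061530 + 0.021470 = 0.083000.
Under a molecular clock d = 2μt, so t = d/(2μ) = 0.083000 / (2 × 1.4 × 10^-9) = 29.64 million years.

29.64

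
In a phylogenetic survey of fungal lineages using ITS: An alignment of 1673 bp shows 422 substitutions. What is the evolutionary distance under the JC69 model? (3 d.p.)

p = 422/1673 ≈ 0.252241.
d = −(3/4) ln(1 − 4p/3) = −0.75 ln(1 − 0.336321) = −0.75 ln(0.663679)
  = −0.75 × (-0.409957) = 0.307468 substitutions/site.

0.307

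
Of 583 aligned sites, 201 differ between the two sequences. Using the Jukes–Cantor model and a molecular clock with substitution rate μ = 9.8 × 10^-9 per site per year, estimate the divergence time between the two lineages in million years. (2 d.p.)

23.56

p = 201/583 ≈ 0.344768.
d = −(3/4) ln(1 − 4p/3) = −0.75 ln(1 − 0.459691) = −0.75 ln(0.540309)
  = −0.75 × (-0.615614) = 0.461711 substitutions/site.
Under a molecular clock d = 2μt, so t = d/(2μ) = 0.461711 / (2 × 9.8 × 10^-9) = 23.56 million years.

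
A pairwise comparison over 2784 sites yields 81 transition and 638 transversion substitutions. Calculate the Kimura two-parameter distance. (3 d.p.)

0.323

P = 81/2784 ≈ 0.029095 and Q = 638/2784 ≈ 0.229167.
Under the Kimura two-parameter model, d = −½ ln(1 − 2P − Q) − ¼ ln(1 − 2Q).
1 − 2P − Q = 0.712643, giving −½ ln(0.712643) = 0.169387.
1 − 2Q = 0.541666, giving −¼ ln(0.541666) = 0.153276.
d = 0.169387 + 0.153276 = 0.322663.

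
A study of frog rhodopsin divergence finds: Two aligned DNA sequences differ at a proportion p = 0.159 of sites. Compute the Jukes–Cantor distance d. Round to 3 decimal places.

d = −(3/4) ln(1 − 4p/3) = −0.75 ln(1 − 0.212) = −0.75 ln(0.788)
  = −0.75 × (-0.238257) = 0.178693 substitutions/site.

0.179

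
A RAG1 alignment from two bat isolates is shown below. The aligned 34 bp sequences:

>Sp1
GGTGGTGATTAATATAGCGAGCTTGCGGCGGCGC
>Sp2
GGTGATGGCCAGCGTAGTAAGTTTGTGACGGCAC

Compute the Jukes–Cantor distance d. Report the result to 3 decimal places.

The sequences differ at 13 of 34 sites, so p = 13/34 ≈ 0.382353.
d = −(3/4) ln(1 − 4p/3) = −0.75 ln(1 − 0.509804) = −0.75 ln(0.490196)
  = −0.75 × (-0.712950) = 0.534713 substitutions/site.

0.535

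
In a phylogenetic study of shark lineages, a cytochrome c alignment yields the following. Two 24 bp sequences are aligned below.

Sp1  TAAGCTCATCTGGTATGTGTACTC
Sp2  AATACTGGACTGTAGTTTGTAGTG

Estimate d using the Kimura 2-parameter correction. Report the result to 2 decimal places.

Of 24 sites, 3 differences are transitions and 9 are transversions, so P = 3/24 = 0.125 and Q = 9/24 = 0.375.
Under the Kimura two-parameter model, d = −½ ln(1 − 2P − Q) − ¼ ln(1 − 2Q).
1 − 2P − Q = 0.375, giving −½ ln(0.375) = 0.490415.
1 − 2Q = 0.25, giving −¼ ln(0.25) = 0.346574.
d = 0.490415 + 0.346574 = 0.836989.

0.84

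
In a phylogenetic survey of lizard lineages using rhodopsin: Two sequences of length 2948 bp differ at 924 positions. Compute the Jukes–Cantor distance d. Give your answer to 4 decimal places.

p = 924/2948 ≈ 0.313433.
d = −(3/4) ln(1 − 4p/3) = −0.75 ln(1 − 0.417911) = −0.75 ln(0.582089)
  = −0.75 × (-0.541132) = 0.405849 substitutions/site.

0.4058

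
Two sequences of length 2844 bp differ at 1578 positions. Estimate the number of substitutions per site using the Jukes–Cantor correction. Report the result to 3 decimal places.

1.010

p = 1578/2844 ≈ 0.554852.
d = −(3/4) ln(1 − 4p/3) = −0.75 ln(1 − 0.739803) = −0.75 ln(0.260197)
  = −0.75 × (-1.346316) = 1.009737 substitutions/site.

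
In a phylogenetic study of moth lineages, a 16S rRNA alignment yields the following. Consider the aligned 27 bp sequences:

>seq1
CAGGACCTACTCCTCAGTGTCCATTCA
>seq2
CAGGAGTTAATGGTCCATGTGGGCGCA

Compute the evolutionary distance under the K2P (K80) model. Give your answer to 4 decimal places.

0.6735

Of 27 sites, 4 differences are transitions and 8 are transversions, so P = 4/27 ≈ 0.148148 and Q = 8/27 ≈ 0.296296.
Under the Kimura two-parameter model, d = −½ ln(1 − 2P − Q) − ¼ ln(1 − 2Q).
1 − 2P − Q = 0.407408, giving −½ ln(0.407408) = 0.448970.
1 − 2Q = 0.407408, giving −¼ ln(0.407408) = 0.224485.
d = 0.448970 + 0.224485 = 0.673455.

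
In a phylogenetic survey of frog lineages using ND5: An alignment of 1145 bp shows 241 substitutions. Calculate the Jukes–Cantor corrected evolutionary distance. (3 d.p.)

p = 241/1145 ≈ 0.21048.
d = −(3/4) ln(1 − 4p/3) = −0.75 ln(1 − 0.28064) = −0.75 ln(0.71936)
  = −0.75 × (-0.329393) = 0.247045 substitutions/site.

0.247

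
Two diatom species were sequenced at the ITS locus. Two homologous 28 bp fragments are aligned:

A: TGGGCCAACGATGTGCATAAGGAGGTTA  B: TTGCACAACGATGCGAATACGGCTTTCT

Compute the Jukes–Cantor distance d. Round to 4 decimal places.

The sequences differ at 11 of 28 sites, so p = 11/28 ≈ 0.392857.
d = −(3/4) ln(1 − 4p/3) = −0.75 ln(1 − 0.523809) = −0.75 ln(0.476191)
  = −0.75 × (-0.741936) = 0.556452 substitutions/site.

0.5565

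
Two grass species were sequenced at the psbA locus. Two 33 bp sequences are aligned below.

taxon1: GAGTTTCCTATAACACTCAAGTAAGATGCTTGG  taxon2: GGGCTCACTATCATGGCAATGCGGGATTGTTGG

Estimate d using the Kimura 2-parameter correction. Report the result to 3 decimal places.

0.847

Of 33 sites, 9 differences are transitions and 7 are transversions, so P = 9/33 ≈ 0.272727 and Q = 7/33 ≈ 0.212121.
Under the Kimura two-parameter model, d = −½ ln(1 − 2P − Q) − ¼ ln(1 − 2Q).
1 − 2P − Q = 0.242425, giving −½ ln(0.242425) = 0.708531.
1 − 2Q = 0.575758, giving −¼ ln(0.575758) = 0.138017.
d = 0.708531 + 0.138017 = 0.846548.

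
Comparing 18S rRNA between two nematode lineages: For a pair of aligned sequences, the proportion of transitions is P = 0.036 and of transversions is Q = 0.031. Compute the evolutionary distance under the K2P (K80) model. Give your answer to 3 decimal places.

0.070

Under the Kimura two-parameter model, d = −½ ln(1 − 2P − Q) − ¼ ln(1 − 2Q).
1 − 2P − Q = 0.897, giving −½ ln(0.897) = 0.054350.
1 − 2Q = 0.938, giving −¼ ln(0.938) = 0.016001.
d = 0.054350 + 0.016001 = 0.070351.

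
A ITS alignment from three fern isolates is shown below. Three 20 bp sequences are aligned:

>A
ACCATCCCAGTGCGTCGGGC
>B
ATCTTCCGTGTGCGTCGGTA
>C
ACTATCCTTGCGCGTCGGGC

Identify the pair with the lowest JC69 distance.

A and C

A–B: 6/20 differ, p = 0.300, d = 0.383.
A–C: 4/20 differ, p = 0.200, d = 0.233.
B–C: 7/20 differ, p = 0.350, d = 0.471.
The smallest distance is between A and C.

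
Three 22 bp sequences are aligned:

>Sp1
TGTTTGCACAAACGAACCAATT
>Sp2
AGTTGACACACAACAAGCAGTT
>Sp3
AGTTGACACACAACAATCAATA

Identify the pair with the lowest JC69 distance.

Sp1–Sp2: 8/22 differ, p = 0.364, d = 0.497.
Sp1–Sp3: 8/22 differ, p = 0.364, d = 0.497.
Sp2–Sp3: 3/22 differ, p = 0.136, d = 0.151.
The smallest distance is between Sp2 and Sp3.

Sp2 and Sp3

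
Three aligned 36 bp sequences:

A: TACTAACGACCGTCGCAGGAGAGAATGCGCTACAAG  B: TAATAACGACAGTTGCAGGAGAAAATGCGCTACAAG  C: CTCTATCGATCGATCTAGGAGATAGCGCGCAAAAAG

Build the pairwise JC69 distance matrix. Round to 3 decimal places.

d(A,B) = 0.120, d(A,C) = 0.493, d(B,C) = 0.548

A–B: 4/36 sites differ → p ≈ 0.111111, d = −0.75 ln(1 − 0.148148) = 0.120257 ≈ 0.120.
A–C: 13/36 sites differ → p ≈ 0.361111, d = −0.75 ln(1 − 0.481481) = 0.492584 ≈ 0.493.
B–C: 14/36 sites differ → p ≈ 0.388889, d = −0.75 ln(1 − 0.518519) = 0.548166 ≈ 0.548.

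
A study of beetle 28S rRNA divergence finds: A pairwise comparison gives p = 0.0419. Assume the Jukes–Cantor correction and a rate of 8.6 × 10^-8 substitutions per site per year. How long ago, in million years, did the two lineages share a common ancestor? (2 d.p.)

d = −(3/4) ln(1 − 4p/3) = −0.75 ln(1 − 0.055867) = −0.75 ln(0.944133)
  = −0.75 × (-0.057488) = 0.043116 substitutions/site.
Under a molecular clock d = 2μt, so t = d/(2μ) = 0.043116 / (2 × 8.6 × 10^-8) = 0.25 million years.

0.25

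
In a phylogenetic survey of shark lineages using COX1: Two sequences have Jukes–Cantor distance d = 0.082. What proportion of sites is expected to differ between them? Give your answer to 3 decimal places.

p = (3/4)(1 − e^(−4d/3)) = 0.75 × (1 − e^(-0.109333)) = 0.75 × (1 − 0.896432) = 0.077676.

0.078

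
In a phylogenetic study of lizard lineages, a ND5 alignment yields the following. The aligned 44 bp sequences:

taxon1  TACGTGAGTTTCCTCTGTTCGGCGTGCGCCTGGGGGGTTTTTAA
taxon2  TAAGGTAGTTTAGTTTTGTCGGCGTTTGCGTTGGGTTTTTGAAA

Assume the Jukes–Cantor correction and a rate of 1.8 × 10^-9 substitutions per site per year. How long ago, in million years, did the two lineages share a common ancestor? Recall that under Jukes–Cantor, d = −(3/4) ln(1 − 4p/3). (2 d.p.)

138.19

The sequences differ at 16 of 44 sites, so p = 16/44 ≈ 0.363636.
d = −(3/4) ln(1 − 4p/3) = −0.75 ln(1 − 0.484848) = −0.75 ln(0.515152)
  = −0.75 × (-0.663293) = 0.497470 substitutions/site.
Under a molecular clock d = 2μt, so t = d/(2μ) = 0.497470 / (2 × 1.8 × 10^-9) = 138.19 million years.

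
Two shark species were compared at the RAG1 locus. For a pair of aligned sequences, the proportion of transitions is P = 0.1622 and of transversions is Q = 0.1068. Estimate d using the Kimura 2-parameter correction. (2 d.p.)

0.34

Under the Kimura two-parameter model, d = −½ ln(1 − 2P − Q) − ¼ ln(1 − 2Q).
1 − 2P − Q = 0.5688, giving −½ ln(0.5688) = 0.282113.
1 − 2Q = 0.7864, giving −¼ ln(0.7864) = 0.060072.
d = 0.282113 + 0.060072 = 0.342185.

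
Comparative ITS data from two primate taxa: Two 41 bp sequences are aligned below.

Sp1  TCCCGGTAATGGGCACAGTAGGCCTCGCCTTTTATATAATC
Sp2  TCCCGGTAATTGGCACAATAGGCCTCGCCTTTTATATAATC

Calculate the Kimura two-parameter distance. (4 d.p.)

0.0505

Of 41 sites, 1 differences are transitions and 1 are transversions, so P = 1/41 ≈ 0.02439 and Q = 1/41 ≈ 0.02439.
Under the Kimura two-parameter model, d = −½ ln(1 − 2P − Q) − ¼ ln(1 − 2Q).
1 − 2P − Q = 0.92683, giving −½ ln(0.92683) = 0.037993.
1 − 2Q = 0.95122, giving −¼ ln(0.95122) = 0.012502.
d = 0.037993 + 0.012502 = 0.050495.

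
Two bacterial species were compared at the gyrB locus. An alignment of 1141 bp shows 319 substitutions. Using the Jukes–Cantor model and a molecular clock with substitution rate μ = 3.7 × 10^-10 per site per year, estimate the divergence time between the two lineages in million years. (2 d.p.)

472.75

p = 319/1141 ≈ 0.279579.
d = −(3/4) ln(1 − 4p/3) = −0.75 ln(1 − 0.372772) = −0.75 ln(0.627228)
  = −0.75 × (-0.466445) = 0.349834 substitutions/site.
Under a molecular clock d = 2μt, so t = d/(2μ) = 0.349834 / (2 × 3.7 × 10^-10) = 472.75 million years.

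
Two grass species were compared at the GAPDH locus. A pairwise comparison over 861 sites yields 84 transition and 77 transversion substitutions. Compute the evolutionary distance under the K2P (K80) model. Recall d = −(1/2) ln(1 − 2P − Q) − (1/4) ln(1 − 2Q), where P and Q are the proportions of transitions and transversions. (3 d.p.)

P = 84/861 ≈ 0.097561 and Q = 77/861 ≈ 0.089431.
Under the Kimura two-parameter model, d = −½ ln(1 − 2P − Q) − ¼ ln(1 − 2Q).
1 − 2P − Q = 0.715447, giving −½ ln(0.715447) = 0.167424.
1 − 2Q = 0.821138, giving −¼ ln(0.821138) = 0.049266.
d = 0.167424 + 0.049266 = 0.216690.

0.217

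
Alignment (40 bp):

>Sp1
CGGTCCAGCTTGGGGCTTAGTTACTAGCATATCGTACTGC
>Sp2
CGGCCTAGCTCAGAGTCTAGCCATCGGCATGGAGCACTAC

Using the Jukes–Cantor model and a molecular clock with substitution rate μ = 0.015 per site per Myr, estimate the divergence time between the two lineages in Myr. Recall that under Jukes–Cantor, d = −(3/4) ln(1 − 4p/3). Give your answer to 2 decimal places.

20.91

The sequences differ at 17 of 40 sites, so p = 17/40 = 0.425.
d = −(3/4) ln(1 − 4p/3) = −0.75 ln(1 − 0.566667) = −0.75 ln(0.433333)
  = −0.75 × (-0.836249) = 0.627187 substitutions/site.
Under a molecular clock d = 2μt, so t = d/(2μ) = 0.627187 / (2 × 0.015) = 20.91 Myr.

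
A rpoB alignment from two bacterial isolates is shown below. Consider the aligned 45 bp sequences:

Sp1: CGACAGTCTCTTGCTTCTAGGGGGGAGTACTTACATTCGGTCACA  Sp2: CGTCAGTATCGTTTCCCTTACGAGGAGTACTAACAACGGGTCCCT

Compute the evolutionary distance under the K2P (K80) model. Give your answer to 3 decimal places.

0.526

Of 45 sites, 6 differences are transitions and 11 are transversions, so P = 6/45 ≈ 0.133333 and Q = 11/45 ≈ 0.244444.
Under the Kimura two-parameter model, d = −½ ln(1 − 2P − Q) − ¼ ln(1 − 2Q).
1 − 2P − Q = 0.48889, giving −½ ln(0.48889) = 0.357809.
1 − 2Q = 0.511112, giving −¼ ln(0.511112) = 0.167792.
d = 0.357809 + 0.167792 = 0.525601.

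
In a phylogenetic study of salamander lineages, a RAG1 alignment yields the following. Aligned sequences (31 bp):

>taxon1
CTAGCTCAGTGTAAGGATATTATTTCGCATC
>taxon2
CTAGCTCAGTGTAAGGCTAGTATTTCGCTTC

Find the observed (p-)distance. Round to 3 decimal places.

The sequences differ at 3 of 31 positions (sites 17, 20, 29).
p = 3/31 = 0.096774… ≈ 0.097 (to 3 d.p.).

0.097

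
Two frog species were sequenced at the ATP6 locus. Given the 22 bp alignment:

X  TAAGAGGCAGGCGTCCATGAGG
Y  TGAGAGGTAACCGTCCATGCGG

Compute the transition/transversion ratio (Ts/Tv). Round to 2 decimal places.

Transitions are A↔G and C↔T; transversions are all other mismatches.
Transitions: 3. Transversions: 2.
R = 3/2 = 1.50.

1.50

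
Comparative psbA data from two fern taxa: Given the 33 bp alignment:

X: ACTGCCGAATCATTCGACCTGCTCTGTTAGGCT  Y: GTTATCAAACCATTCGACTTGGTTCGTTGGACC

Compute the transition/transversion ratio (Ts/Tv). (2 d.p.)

Transitions are A↔G and C↔T; transversions are all other mismatches.
Transitions: 12. Transversions: 1.
R = 12/1 = 12.00.

12.00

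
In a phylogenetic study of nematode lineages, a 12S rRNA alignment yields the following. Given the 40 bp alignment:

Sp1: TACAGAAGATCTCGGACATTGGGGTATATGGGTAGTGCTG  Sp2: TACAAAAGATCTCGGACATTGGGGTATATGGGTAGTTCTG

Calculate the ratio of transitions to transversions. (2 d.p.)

Transitions are A↔G and C↔T; transversions are all other mismatches.
Transitions: 1. Transversions: 1.
R = 1/1 = 1.00.

1.00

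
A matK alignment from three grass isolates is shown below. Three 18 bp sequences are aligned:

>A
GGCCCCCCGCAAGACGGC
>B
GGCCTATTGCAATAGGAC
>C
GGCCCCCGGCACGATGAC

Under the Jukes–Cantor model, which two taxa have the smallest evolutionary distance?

A–B: 7/18 differ, p = 0.389, d = 0.548.
A–C: 4/18 differ, p = 0.222, d = 0.264.
B–C: 7/18 differ, p = 0.389, d = 0.548.
The smallest distance is between A and C.

A and C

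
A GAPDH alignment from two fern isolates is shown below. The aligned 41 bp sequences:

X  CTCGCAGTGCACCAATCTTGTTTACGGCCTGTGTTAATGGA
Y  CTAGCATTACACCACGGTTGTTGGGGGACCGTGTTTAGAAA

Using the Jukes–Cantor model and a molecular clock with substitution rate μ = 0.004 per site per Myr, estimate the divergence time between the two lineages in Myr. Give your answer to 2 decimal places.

The sequences differ at 15 of 41 sites, so p = 15/41 ≈ 0.365854.
d = −(3/4) ln(1 − 4p/3) = −0.75 ln(1 − 0.487805) = −0.75 ln(0.512195)
  = −0.75 × (-0.669050) = 0.501788 substitutions/site.
Under a molecular clock d = 2μt, so t = d/(2μ) = 0.501788 / (2 × 0.004) = 62.72 Myr.

62.72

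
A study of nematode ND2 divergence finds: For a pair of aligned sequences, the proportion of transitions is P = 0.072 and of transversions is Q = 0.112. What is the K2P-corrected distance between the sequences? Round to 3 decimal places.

Under the Kimura two-parameter model, d = −½ ln(1 − 2P − Q) − ¼ ln(1 − 2Q).
1 − 2P − Q = 0.744, giving −½ ln(0.744) = 0.147857.
1 − 2Q = 0.776, giving −¼ ln(0.776) = 0.063401.
d = 0.147857 + 0.063401 = 0.211258.

0.211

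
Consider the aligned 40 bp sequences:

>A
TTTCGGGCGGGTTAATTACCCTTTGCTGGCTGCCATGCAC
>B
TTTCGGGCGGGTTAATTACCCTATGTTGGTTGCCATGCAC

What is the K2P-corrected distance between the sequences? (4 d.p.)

Of 40 sites, 2 differences are transitions and 1 are transversions, so P = 2/40 = 0.05 and Q = 1/40 = 0.025.
Under the Kimura two-parameter model, d = −½ ln(1 − 2P − Q) − ¼ ln(1 − 2Q).
1 − 2P − Q = 0.875, giving −½ ln(0.875) = 0.066766.
1 − 2Q = 0.95, giving −¼ ln(0.95) = 0.012823.
d = 0.066766 + 0.012823 = 0.079589.

0.0796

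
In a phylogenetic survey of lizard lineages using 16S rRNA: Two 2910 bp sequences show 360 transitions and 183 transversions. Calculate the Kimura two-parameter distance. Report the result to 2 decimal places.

P = 360/2910 ≈ 0.123711 and Q = 183/2910 ≈ 0.062887.
Under the Kimura two-parameter model, d = −½ ln(1 − 2P − Q) − ¼ ln(1 − 2Q).
1 − 2P − Q = 0.689691, giving −½ ln(0.689691) = 0.185756.
1 − 2Q = 0.874226, giving −¼ ln(0.874226) = 0.033604.
d = 0.185756 + 0.033604 = 0.219360.

0.22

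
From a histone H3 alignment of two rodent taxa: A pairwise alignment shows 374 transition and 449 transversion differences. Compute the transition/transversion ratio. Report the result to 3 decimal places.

R = 374/449 = 0.832962… ≈ 0.833 (to 3 d.p.).

0.833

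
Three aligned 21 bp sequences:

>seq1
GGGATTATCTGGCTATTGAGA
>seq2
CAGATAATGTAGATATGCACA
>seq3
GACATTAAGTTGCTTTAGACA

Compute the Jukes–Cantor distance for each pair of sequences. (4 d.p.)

d(seq1,seq2) = 0.6355, d(seq1,seq3) = 0.5319, d(seq2,seq3) = 0.6355

seq1–seq2: 9/21 sites differ → p ≈ 0.428571, d = −0.75 ln(1 − 0.571428) = 0.635472 ≈ 0.6355.
seq1–seq3: 8/21 sites differ → p ≈ 0.380952, d = −0.75 ln(1 − 0.507936) = 0.531860 ≈ 0.5319.
seq2–seq3: 9/21 sites differ → p ≈ 0.428571, d = −0.75 ln(1 − 0.571428) = 0.635472 ≈ 0.6355.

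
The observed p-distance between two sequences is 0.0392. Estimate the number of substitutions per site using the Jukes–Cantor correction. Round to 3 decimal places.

d = −(3/4) ln(1 − 4p/3) = −0.75 ln(1 − 0.052267) = −0.75 ln(0.947733)
  = −0.75 × (-0.053682) = 0.040262 substitutions/site.

0.040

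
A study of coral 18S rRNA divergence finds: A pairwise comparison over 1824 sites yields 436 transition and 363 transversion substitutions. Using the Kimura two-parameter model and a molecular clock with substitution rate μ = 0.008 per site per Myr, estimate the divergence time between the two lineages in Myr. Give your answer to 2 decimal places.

43.25

P = 436/1824 ≈ 0.239035 and Q = 363/1824 ≈ 0.199013.
Under the Kimura two-parameter model, d = −½ ln(1 − 2P − Q) − ¼ ln(1 − 2Q).
1 − 2P − Q = 0.322917, giving −½ ln(0.322917) = 0.565180.
1 − 2Q = 0.601974, giving −¼ ln(0.601974) = 0.126885.
d = 0.565180 + 0.126885 = 0.692065.
Under a molecular clock d = 2μt, so t = d/(2μ) = 0.692065 / (2 × 0.008) = 43.25 Myr.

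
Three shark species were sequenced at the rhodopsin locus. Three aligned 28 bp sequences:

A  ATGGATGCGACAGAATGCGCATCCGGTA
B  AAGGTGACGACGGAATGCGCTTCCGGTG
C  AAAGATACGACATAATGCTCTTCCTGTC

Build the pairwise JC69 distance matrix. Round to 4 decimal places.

d(A,B) = 0.3041, d(A,C) = 0.3597, d(B,C) = 0.3597

A–B: 7/28 sites differ → p = 0.25, d = −0.75 ln(1 − 0.333333) = 0.304098 ≈ 0.3041.
A–C: 8/28 sites differ → p ≈ 0.285714, d = −0.75 ln(1 − 0.380952) = 0.359679 ≈ 0.3597.
B–C: 8/28 sites differ → p ≈ 0.285714, d = −0.75 ln(1 − 0.380952) = 0.359679 ≈ 0.3597.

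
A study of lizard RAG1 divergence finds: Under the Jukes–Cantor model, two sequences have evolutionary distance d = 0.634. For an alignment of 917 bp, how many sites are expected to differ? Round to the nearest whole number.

Invert JC69: p = (3/4)(1 − e^(−4d/3)) = 0.75 × (1 − e^(-0.845333)) = 0.75 × (1 − 0.429414) = 0.427940.
Expected differing sites = pL ≈ 0.427940 × 917 = 392.42098 ≈ 392.

392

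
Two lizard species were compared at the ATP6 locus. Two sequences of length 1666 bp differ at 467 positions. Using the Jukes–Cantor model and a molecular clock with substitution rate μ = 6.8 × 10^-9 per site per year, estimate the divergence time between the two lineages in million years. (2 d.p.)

25.81

p = 467/1666 ≈ 0.280312.
d = −(3/4) ln(1 − 4p/3) = −0.75 ln(1 − 0.373749) = −0.75 ln(0.626251)
  = −0.75 × (-0.468004) = 0.351003 substitutions/site.
Under a molecular clock d = 2μt, so t = d/(2μ) = 0.351003 / (2 × 6.8 × 10^-9) = 25.81 million years.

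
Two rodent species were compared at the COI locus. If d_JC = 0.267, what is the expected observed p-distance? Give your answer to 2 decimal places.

p = (3/4)(1 − e^(−4d/3)) = 0.75 × (1 − e^(-0.356)) = 0.75 × (1 − 0.700473) = 0.224645.

0.22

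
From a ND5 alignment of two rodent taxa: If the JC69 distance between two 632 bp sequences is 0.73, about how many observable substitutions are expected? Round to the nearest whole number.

295

Invert JC69: p = (3/4)(1 − e^(−4d/3)) = 0.75 × (1 − e^(-0.973333)) = 0.75 × (1 − 0.377822) = 0.466634.
Expected differing sites = pL ≈ 0.466634 × 632 = 294.912688 ≈ 295.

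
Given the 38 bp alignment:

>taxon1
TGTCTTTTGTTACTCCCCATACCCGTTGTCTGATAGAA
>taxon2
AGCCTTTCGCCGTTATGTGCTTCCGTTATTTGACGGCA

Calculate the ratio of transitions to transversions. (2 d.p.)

3.00

Transitions are A↔G and C↔T; transversions are all other mismatches.
Transitions: 15. Transversions: 5.
R = 15/5 = 3.00.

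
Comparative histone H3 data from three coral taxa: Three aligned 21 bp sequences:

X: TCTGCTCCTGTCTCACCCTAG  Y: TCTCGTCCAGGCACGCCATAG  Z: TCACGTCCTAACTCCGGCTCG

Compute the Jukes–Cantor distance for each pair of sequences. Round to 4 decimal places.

X–Y: 7/21 sites differ → p ≈ 0.333333, d = −0.75 ln(1 − 0.444444) = 0.440839 ≈ 0.4408.
X–Z: 9/21 sites differ → p ≈ 0.428571, d = −0.75 ln(1 − 0.571428) = 0.635472 ≈ 0.6355.
Y–Z: 10/21 sites differ → p ≈ 0.47619, d = −0.75 ln(1 − 0.63492) = 0.755729 ≈ 0.7557.

d(X,Y) = 0.4408, d(X,Z) = 0.6355, d(Y,Z) = 0.7557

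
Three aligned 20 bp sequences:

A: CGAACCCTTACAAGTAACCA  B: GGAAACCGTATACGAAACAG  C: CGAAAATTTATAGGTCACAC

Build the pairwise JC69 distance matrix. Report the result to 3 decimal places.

A–B: 8/20 sites differ → p = 0.4, d = −0.75 ln(1 − 0.533333) = 0.571605 ≈ 0.572.
A–C: 8/20 sites differ → p = 0.4, d = −0.75 ln(1 − 0.533333) = 0.571605 ≈ 0.572.
B–C: 8/20 sites differ → p = 0.4, d = −0.75 ln(1 − 0.533333) = 0.571605 ≈ 0.572.

d(A,B) = 0.572, d(A,C) = 0.572, d(B,C) = 0.572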